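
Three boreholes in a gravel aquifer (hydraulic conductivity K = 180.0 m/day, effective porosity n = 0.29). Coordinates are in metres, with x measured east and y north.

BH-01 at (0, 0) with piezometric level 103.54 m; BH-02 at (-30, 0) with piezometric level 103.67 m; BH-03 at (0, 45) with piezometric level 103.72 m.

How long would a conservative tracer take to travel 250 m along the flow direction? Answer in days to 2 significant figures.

68 days

∂h/∂x = (103.67 − 103.54) / (-30 − 0) = -0.004333
∂h/∂y = (103.72 − 103.54) / (45 − 0) = +0.004000
|∇h| = √(-0.004333² + 0.004000²) = 0.005897
Seepage velocity v = K·i/n = 180.0 × 0.005897 / 0.29 = 3.66 m/day.
t = 250 / 3.66 = 68.31 days.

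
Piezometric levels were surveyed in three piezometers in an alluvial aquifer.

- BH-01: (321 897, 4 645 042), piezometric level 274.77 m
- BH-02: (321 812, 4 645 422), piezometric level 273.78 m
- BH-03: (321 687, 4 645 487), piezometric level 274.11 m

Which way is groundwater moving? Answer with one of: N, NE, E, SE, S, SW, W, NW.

Taking BH-01 as reference: BH-02−BH-01 = (-85, 380, -0.99); BH-03−BH-01 = (-210, 445, -0.66).
Solve a·Δx + b·Δy = Δh: det = (-85)·445 − (-210)·380 = 41975.
∂h/∂x = [(-0.99)·445 − (-0.66)·380] / 41975 = -0.004521
∂h/∂y = [(-85)·(-0.66) − (-210)·(-0.99)] / 41975 = -0.003616
Flow = −∇h = (+0.004521 east, +0.003616 north), which points northeast.

NE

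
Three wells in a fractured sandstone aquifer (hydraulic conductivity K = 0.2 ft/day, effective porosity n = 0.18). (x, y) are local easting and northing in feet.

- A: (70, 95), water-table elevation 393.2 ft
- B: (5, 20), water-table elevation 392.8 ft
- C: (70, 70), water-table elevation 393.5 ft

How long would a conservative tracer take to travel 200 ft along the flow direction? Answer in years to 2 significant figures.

With h = a·x + b·y + c and A as origin, the differences give:
  (-65)·a + (-75)·b = -0.4
  0·a + (-25)·b = +0.3
Eliminate b (×(-25) and ×(-75), subtract): 1625·a = 32.50 → a = ∂h/∂x = +0.02000
Back-substitute: b = ∂h/∂y = -0.01200.
|∇h| = √(0.02000² + -0.01200²) = 0.02332
Seepage velocity v = K·i/n = 0.2 × 0.02332 / 0.18 = 0.02591 ft/day.
t = 200 / 0.02591 = 7719 days = 21.1 years.

21 years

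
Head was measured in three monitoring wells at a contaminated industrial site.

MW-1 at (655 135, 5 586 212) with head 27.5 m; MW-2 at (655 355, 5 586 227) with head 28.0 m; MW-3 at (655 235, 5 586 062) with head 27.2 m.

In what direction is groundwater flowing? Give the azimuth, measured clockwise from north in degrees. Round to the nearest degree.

With h = a·x + b·y + c and MW-1 as origin, the differences give:
  220·a + 15·b = +0.5
  100·a + (-150)·b = -0.3
Eliminate b (×(-150) and ×15, subtract): -34500·a = -70.50 → a = ∂h/∂x = +0.002043
Back-substitute: b = ∂h/∂y = +0.003362.
Flow direction (−∇h) has components (-0.002043 E, -0.003362 N).
Azimuth = atan2(E, N) = atan2(-0.002043, -0.003362) = 211.3° ≈ 211°.

211°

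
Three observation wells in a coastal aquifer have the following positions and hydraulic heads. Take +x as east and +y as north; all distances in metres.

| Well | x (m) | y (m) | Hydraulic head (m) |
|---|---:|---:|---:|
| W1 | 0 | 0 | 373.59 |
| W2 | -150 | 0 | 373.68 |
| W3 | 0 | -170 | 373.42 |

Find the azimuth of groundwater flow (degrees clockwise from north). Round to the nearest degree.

∂h/∂x = (373.68 − 373.59) / (-150 − 0) = -0.0006000
∂h/∂y = (373.42 − 373.59) / (-170 − 0) = +0.0010000
Flow direction (−∇h) has components (+0.0006000 E, -0.0010000 N).
Azimuth = atan2(E, N) = atan2(+0.0006000, -0.0010000) = 149.0° ≈ 149°.

149°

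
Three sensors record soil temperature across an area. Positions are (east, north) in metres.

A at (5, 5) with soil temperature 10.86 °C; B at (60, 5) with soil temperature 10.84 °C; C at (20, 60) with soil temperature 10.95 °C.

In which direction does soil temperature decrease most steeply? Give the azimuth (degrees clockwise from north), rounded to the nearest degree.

With T = a·x + b·y + c and A as origin, the differences give:
  55·a + 0·b = -0.02
  15·a + 55·b = +0.09
Eliminate b (×55 and ×0, subtract): 3025·a = -1.100 → a = ∂T/∂x = -0.0003636
Back-substitute: b = ∂T/∂y = +0.001736.
Steepest decrease is along −∇f: components (+0.0003636 E, -0.001736 N).
Azimuth = atan2(+0.0003636, -0.001736) = 168.2° ≈ 168°.

168°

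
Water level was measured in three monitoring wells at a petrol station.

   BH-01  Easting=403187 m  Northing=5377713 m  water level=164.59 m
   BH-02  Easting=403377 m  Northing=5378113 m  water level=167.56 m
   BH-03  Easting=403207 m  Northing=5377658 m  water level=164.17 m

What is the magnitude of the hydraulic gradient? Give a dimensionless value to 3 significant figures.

0.00755

Three-point gradient (reference BH-01): Δ to BH-02 = (190, 400, +2.97), Δ to BH-03 = (20, -55, -0.42).
∂h/∂x = -0.0002520, ∂h/∂y = +0.007545 (det = -18450).
|∇h| = √(-0.0002520² + 0.007545²) = 0.007549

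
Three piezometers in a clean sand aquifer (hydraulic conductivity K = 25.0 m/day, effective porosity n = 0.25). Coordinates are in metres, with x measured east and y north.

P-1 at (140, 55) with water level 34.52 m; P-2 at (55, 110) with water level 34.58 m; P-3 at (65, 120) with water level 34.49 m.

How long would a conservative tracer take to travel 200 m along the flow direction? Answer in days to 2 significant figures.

Three-point gradient (reference P-1): Δ to P-2 = (-85, 55, +0.06), Δ to P-3 = (-75, 65, -0.03).
∂h/∂x = -0.003964, ∂h/∂y = -0.005036 (det = -1400).
|∇h| = √(-0.003964² + -0.005036²) = 0.006409
Seepage velocity v = K·i/n = 25.0 × 0.006409 / 0.25 = 0.6409 m/day.
t = 200 / 0.6409 = 312.1 days.

310 days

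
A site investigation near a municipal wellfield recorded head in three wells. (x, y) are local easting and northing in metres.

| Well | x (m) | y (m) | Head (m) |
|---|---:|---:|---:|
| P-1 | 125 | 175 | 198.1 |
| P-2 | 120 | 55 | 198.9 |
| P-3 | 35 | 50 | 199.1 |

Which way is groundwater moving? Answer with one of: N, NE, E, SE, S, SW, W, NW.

N

With h = a·x + b·y + c and P-1 as origin, the differences give:
  (-5)·a + (-120)·b = +0.8
  (-90)·a + (-125)·b = +1.0
Eliminate b (×(-125) and ×(-120), subtract): -10175·a = 20.00 → a = ∂h/∂x = -0.001966
Back-substitute: b = ∂h/∂y = -0.006585.
Flow = −∇h = (+0.001966 east, +0.006585 north), which points north.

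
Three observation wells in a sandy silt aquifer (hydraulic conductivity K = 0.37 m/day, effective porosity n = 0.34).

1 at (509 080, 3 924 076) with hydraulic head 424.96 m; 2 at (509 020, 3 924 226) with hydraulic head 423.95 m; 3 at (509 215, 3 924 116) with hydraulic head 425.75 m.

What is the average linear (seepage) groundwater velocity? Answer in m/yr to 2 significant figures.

With h = a·x + b·y + c and 1 as origin, the differences give:
  (-60)·a + 150·b = -1.01
  135·a + 40·b = +0.79
Eliminate b (×40 and ×150, subtract): -22650·a = -158.900 → a = ∂h/∂x = +0.007015
Back-substitute: b = ∂h/∂y = -0.003927.
|∇h| = √(0.007015² + -0.003927²) = 0.008039
Seepage velocity v = K·i/n = 0.37 × 0.008039 / 0.34 = 0.008748 m/day = 3.195 m/yr.

3.2 m/yr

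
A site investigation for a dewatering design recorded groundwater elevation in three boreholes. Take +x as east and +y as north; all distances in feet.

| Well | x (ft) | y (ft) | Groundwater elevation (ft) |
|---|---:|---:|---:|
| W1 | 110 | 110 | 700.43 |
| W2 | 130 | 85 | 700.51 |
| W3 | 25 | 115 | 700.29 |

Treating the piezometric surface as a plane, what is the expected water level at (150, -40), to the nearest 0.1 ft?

700.8 ft

With h = a·x + b·y + c and W1 as origin, the differences give:
  20·a + (-25)·b = +0.08
  (-85)·a + 5·b = -0.14
Eliminate b (×5 and ×(-25), subtract): -2025·a = -3.100 → a = ∂h/∂x = +0.001531
Back-substitute: b = ∂h/∂y = -0.001975.
h(150, -40) = 700.43 + (+0.001531)·(40) + (-0.001975)·(-150) = 700.43 +0.061 +0.296 = 700.788 ft.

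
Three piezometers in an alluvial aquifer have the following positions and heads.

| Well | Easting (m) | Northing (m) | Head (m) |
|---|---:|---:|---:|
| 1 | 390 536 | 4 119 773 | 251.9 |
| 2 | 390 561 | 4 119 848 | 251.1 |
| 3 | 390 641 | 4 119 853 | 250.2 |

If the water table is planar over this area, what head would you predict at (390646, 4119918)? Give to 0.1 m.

Differences from 1: to 2 (Δx, Δy, Δh) = (25, 75, -0.8); to 3 = (105, 80, -1.7).
Solve a·Δx + b·Δy = Δh: det = 25·80 − 105·75 = -5875.
∂h/∂x = [(-0.8)·80 − (-1.7)·75] / -5875 = -0.01081
∂h/∂y = [25·(-1.7) − 105·(-0.8)] / -5875 = -0.007064
h(390646, 4119918) = 251.9 + (-0.01081)·(110) + (-0.007064)·(145) = 251.9 -1.189 -1.024 = 249.687 m.

249.7 m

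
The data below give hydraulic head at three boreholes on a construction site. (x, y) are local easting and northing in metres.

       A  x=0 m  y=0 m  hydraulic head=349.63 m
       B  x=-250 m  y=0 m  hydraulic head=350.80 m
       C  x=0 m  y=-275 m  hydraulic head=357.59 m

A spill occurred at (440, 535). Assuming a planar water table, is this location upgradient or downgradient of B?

downgradient

∂h/∂x = (350.80 − 349.63) / (-250 − 0) = -0.004680
∂h/∂y = (357.59 − 349.63) / (-275 − 0) = -0.02895
Head at (440, 535) = 349.63 + (-0.004680)·(440) + (-0.02895)·(535) = 332.08 m.
That is lower than the 350.80 m at B, so the point is downgradient.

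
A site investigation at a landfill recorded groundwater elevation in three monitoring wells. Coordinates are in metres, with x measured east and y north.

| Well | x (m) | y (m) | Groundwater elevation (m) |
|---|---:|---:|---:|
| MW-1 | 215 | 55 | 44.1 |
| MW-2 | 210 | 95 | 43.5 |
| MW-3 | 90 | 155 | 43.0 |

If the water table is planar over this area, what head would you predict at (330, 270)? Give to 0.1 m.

40.4 m

Differences from MW-1: to MW-2 (Δx, Δy, Δh) = (-5, 40, -0.6); to MW-3 = (-125, 100, -1.1).
Determinant of the coordinate differences = (-5)·100 − (-125)·40 = 4500.
∂h/∂x = [(-0.6)·100 − (-1.1)·40] / 4500 = -0.003556
∂h/∂y = [(-5)·(-1.1) − (-125)·(-0.6)] / 4500 = -0.01544
h(330, 270) = 44.1 + (-0.003556)·(115) + (-0.01544)·(215) = 44.1 -0.409 -3.321 = 40.371 m.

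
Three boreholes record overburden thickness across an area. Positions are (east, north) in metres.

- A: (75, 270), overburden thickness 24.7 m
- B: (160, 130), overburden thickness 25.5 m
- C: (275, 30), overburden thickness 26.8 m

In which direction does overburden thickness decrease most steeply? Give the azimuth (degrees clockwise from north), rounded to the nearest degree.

260°

Taking A as reference: B−A = (85, -140, +0.8); C−A = (200, -240, +2.1).
Determinant of the coordinate differences = 85·(-240) − 200·(-140) = 7600.
∂d/∂x = [(+0.8)·(-240) − (+2.1)·(-140)] / 7600 = +0.01342
∂d/∂y = [85·(+2.1) − 200·(+0.8)] / 7600 = +0.002434
Steepest decrease is along −∇f: components (-0.01342 E, -0.002434 N).
Azimuth = atan2(-0.01342, -0.002434) = 259.7° ≈ 260°.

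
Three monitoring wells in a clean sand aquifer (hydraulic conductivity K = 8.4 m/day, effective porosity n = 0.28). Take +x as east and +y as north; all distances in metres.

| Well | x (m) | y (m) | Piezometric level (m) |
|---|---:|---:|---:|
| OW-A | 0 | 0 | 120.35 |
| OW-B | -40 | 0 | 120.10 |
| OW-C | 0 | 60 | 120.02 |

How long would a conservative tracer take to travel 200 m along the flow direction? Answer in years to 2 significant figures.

2.2 years

∂h/∂x = (120.10 − 120.35) / (-40 − 0) = +0.006250
∂h/∂y = (120.02 − 120.35) / (60 − 0) = -0.005500
|∇h| = √(0.006250² + -0.005500²) = 0.008325
Seepage velocity v = K·i/n = 8.4 × 0.008325 / 0.28 = 0.2497 m/day.
t = 200 / 0.2497 = 801 days = 2.19 years.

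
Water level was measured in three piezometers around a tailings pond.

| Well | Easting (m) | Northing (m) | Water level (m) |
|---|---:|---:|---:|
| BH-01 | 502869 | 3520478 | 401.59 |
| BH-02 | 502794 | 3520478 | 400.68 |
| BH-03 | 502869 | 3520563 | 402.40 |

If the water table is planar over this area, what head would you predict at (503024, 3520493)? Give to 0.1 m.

∂h/∂x = (400.68 − 401.59) / (502794 − 502869) = +0.01213
∂h/∂y = (402.40 − 401.59) / (3520563 − 3520478) = +0.009529
h(503024, 3520493) = 401.59 + (+0.01213)·(155) + (+0.009529)·(15) = 401.59 +1.881 +0.143 = 403.614 m.

403.6 m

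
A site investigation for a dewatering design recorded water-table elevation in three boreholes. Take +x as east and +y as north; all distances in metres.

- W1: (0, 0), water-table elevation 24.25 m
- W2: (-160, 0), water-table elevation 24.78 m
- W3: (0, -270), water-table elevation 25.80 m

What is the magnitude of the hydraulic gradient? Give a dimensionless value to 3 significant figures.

∂h/∂x = (24.78 − 24.25) / (-160 − 0) = -0.003313
∂h/∂y = (25.80 − 24.25) / (-270 − 0) = -0.005741
|∇h| = √(-0.003313² + -0.005741²) = 0.006628

0.00663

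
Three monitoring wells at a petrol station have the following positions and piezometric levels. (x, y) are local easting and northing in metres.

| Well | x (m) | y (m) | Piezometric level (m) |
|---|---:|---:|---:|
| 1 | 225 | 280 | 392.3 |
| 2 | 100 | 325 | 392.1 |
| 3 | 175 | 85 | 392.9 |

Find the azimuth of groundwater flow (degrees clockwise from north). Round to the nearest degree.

352°

Differences from 1: to 2 (Δx, Δy, Δh) = (-125, 45, -0.2); to 3 = (-50, -195, +0.6).
Solve a·Δx + b·Δy = Δh: det = (-125)·(-195) − (-50)·45 = 26625.
∂h/∂x = [(-0.2)·(-195) − (+0.6)·45] / 26625 = +0.0004507
∂h/∂y = [(-125)·(+0.6) − (-50)·(-0.2)] / 26625 = -0.003192
Flow direction (−∇h) has components (-0.0004507 E, +0.003192 N).
Azimuth = atan2(E, N) = atan2(-0.0004507, +0.003192) = 352.0° ≈ 352°.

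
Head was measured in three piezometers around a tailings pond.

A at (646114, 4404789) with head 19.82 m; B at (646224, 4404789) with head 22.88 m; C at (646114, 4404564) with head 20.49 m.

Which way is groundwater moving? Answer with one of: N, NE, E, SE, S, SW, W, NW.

∂h/∂x = (22.88 − 19.82) / (646224 − 646114) = +0.02782
∂h/∂y = (20.49 − 19.82) / (4404564 − 4404789) = -0.002978
Flow = −∇h = (-0.02782 east, +0.002978 north), which points west.

W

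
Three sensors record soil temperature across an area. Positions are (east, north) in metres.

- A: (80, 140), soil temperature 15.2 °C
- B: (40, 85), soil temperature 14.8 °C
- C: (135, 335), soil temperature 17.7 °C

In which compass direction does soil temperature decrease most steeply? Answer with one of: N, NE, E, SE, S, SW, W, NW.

SE

Differences from A: to B (Δx, Δy, Δh) = (-40, -55, -0.4); to C = (55, 195, +2.5).
Determinant of the coordinate differences = (-40)·195 − 55·(-55) = -4775.
∂T/∂x = [(-0.4)·195 − (+2.5)·(-55)] / -4775 = -0.01246
∂T/∂y = [(-40)·(+2.5) − 55·(-0.4)] / -4775 = +0.01634
Steepest decrease is along −∇f = (+0.01246 E, -0.01634 N) → southeast.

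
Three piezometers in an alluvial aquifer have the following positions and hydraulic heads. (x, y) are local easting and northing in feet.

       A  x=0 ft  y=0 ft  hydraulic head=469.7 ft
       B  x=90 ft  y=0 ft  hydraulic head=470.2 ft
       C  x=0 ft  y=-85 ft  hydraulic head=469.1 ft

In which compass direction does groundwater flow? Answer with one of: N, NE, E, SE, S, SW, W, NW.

∂h/∂x = (470.2 − 469.7) / (90 − 0) = +0.005556
∂h/∂y = (469.1 − 469.7) / (-85 − 0) = +0.007059
Flow = −∇h = (-0.005556 east, -0.007059 north), which points southwest.

SW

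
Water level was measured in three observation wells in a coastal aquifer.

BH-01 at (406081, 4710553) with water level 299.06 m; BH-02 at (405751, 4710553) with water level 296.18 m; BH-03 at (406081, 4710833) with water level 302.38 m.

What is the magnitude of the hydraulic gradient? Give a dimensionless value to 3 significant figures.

0.0147

∂h/∂x = (296.18 − 299.06) / (405751 − 406081) = +0.008727
∂h/∂y = (302.38 − 299.06) / (4710833 − 4710553) = +0.01186
|∇h| = √(0.008727² + 0.01186²) = 0.01472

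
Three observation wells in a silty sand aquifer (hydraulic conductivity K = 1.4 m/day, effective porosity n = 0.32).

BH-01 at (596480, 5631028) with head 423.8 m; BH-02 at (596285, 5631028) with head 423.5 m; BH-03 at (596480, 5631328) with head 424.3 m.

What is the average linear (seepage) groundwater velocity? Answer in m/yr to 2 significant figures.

3.6 m/yr

∂h/∂x = (423.5 − 423.8) / (596285 − 596480) = +0.001538
∂h/∂y = (424.3 − 423.8) / (5631328 − 5631028) = +0.001667
|∇h| = √(0.001538² + 0.001667²) = 0.002268
Seepage velocity v = K·i/n = 1.4 × 0.002268 / 0.32 = 0.009922 m/day = 3.624 m/yr.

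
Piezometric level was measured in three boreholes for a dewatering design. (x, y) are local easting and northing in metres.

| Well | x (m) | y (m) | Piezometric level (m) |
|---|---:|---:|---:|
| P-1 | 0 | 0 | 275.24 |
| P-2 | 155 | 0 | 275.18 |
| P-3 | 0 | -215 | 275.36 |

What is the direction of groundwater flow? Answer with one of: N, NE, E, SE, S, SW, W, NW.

∂h/∂x = (275.18 − 275.24) / (155 − 0) = -0.0003871
∂h/∂y = (275.36 − 275.24) / (-215 − 0) = -0.0005581
Flow = −∇h = (+0.0003871 east, +0.0005581 north), which points northeast.

NE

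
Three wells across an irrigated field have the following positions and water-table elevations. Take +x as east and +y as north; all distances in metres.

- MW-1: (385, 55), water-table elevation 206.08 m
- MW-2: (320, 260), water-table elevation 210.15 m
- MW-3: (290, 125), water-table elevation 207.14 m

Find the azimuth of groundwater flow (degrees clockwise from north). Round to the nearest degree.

192°

Taking MW-1 as reference: MW-2−MW-1 = (-65, 205, +4.07); MW-3−MW-1 = (-95, 70, +1.06).
Solve a·Δx + b·Δy = Δh: det = (-65)·70 − (-95)·205 = 14925.
∂h/∂x = [(+4.07)·70 − (+1.06)·205] / 14925 = +0.004529
∂h/∂y = [(-65)·(+1.06) − (-95)·(+4.07)] / 14925 = +0.02129
Flow direction (−∇h) has components (-0.004529 E, -0.02129 N).
Azimuth = atan2(E, N) = atan2(-0.004529, -0.02129) = 192.0° ≈ 192°.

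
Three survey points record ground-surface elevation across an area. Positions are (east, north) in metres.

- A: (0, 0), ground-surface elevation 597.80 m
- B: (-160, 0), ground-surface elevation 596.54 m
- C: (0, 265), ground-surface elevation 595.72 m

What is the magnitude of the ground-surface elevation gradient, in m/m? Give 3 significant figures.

∂z/∂x = (596.54 − 597.80) / (-160 − 0) = +0.007875
∂z/∂y = (595.72 − 597.80) / (265 − 0) = -0.007849
|∇f| = √(0.007875² + -0.007849²) = 0.01112 m/m

0.0111 m/m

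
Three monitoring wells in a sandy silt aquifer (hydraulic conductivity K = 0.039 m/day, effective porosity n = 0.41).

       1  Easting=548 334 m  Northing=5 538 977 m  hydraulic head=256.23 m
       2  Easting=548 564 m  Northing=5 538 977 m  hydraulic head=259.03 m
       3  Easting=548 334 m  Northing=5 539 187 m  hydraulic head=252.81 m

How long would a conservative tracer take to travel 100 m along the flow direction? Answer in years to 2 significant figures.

140 years

∂h/∂x = (259.03 − 256.23) / (548564 − 548334) = +0.01217
∂h/∂y = (252.81 − 256.23) / (5539187 − 5538977) = -0.01629
|∇h| = √(0.01217² + -0.01629²) = 0.02033
Seepage velocity v = K·i/n = 0.039 × 0.02033 / 0.41 = 0.001934 m/day.
t = 100 / 0.001934 = 5.171e+04 days = 142 years.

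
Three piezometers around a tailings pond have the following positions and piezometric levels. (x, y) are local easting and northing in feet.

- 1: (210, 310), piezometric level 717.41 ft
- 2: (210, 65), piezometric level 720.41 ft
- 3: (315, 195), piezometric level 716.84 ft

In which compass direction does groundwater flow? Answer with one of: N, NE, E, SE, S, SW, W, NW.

NE

Taking 1 as reference: 2−1 = (0, -245, +3.00); 3−1 = (105, -115, -0.57).
Determinant of the coordinate differences = 0·(-115) − 105·(-245) = 25725.
∂h/∂x = [(+3.00)·(-115) − (-0.57)·(-245)] / 25725 = -0.01884
∂h/∂y = [0·(-0.57) − 105·(+3.00)] / 25725 = -0.01224
Flow = −∇h = (+0.01884 east, +0.01224 north), which points northeast.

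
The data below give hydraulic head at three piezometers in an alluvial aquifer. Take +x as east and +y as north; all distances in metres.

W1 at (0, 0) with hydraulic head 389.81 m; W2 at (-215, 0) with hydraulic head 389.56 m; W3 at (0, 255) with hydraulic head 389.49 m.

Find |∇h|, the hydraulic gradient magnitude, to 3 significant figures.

0.00171

∂h/∂x = (389.56 − 389.81) / (-215 − 0) = +0.001163
∂h/∂y = (389.49 − 389.81) / (255 − 0) = -0.001255
|∇h| = √(0.001163² + -0.001255²) = 0.001711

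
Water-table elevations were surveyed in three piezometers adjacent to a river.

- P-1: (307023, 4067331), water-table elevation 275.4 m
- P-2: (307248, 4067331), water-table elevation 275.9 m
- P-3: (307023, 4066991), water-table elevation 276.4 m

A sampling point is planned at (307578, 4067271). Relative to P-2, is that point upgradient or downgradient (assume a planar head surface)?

∂h/∂x = (275.9 − 275.4) / (307248 − 307023) = +0.002222
∂h/∂y = (276.4 − 275.4) / (4066991 − 4067331) = -0.002941
Head at (307578, 4067271) = 275.4 + (+0.002222)·(555) + (-0.002941)·(-60) = 276.81 m.
That is higher than the 275.9 m at P-2, so the point is upgradient.

upgradient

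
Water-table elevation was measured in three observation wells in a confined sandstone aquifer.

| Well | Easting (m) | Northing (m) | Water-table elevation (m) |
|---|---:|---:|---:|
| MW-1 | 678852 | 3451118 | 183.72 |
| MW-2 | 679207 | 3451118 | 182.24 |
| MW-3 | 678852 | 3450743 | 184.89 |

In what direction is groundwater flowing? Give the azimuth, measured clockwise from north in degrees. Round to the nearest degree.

053°

∂h/∂x = (182.24 − 183.72) / (679207 − 678852) = -0.004169
∂h/∂y = (184.89 − 183.72) / (3450743 − 3451118) = -0.003120
Flow direction (−∇h) has components (+0.004169 E, +0.003120 N).
Azimuth = atan2(E, N) = atan2(+0.004169, +0.003120) = 53.2° ≈ 053°.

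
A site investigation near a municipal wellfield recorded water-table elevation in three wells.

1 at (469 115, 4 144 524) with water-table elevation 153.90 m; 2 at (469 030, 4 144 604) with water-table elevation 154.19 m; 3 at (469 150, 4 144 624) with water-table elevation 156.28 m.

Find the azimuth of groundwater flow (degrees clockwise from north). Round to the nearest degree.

Three-point gradient (reference 1): Δ to 2 = (-85, 80, +0.29), Δ to 3 = (35, 100, +2.38).
∂h/∂x = +0.01428, ∂h/∂y = +0.01880 (det = -11300).
Flow direction (−∇h) has components (-0.01428 E, -0.01880 N).
Azimuth = atan2(E, N) = atan2(-0.01428, -0.01880) = 217.2° ≈ 217°.

217°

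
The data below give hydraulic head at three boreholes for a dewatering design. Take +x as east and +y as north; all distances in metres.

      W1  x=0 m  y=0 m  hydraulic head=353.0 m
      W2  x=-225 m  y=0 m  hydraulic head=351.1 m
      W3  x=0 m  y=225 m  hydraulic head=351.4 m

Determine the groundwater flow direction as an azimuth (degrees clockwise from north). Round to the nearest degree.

∂h/∂x = (351.1 − 353.0) / (-225 − 0) = +0.008444
∂h/∂y = (351.4 − 353.0) / (225 − 0) = -0.007111
Flow direction (−∇h) has components (-0.008444 E, +0.007111 N).
Azimuth = atan2(E, N) = atan2(-0.008444, +0.007111) = 310.1° ≈ 310°.

310°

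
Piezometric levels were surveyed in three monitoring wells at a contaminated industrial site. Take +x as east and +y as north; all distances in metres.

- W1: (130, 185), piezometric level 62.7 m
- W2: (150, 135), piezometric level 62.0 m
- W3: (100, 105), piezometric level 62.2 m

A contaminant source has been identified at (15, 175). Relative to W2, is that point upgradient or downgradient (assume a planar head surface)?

With h = a·x + b·y + c and W1 as origin, the differences give:
  20·a + (-50)·b = -0.7
  (-30)·a + (-80)·b = -0.5
Eliminate b (×(-80) and ×(-50), subtract): -3100·a = 31.00 → a = ∂h/∂x = -0.01000
Back-substitute: b = ∂h/∂y = +0.01000.
Head at (15, 175) = 62.7 + (-0.01000)·(-115) + (+0.01000)·(-10) = 63.75 m.
That is higher than the 62.0 m at W2, so the point is upgradient.

upgradient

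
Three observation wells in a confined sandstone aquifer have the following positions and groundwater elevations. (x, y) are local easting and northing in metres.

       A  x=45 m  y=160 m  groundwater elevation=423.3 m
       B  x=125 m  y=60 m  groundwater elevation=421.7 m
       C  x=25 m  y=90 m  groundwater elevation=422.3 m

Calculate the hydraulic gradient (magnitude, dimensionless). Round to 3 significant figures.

0.0148

With h = a·x + b·y + c and A as origin, the differences give:
  80·a + (-100)·b = -1.6
  (-20)·a + (-70)·b = -1.0
Eliminate b (×(-70) and ×(-100), subtract): -7600·a = 12.00 → a = ∂h/∂x = -0.001579
Back-substitute: b = ∂h/∂y = +0.01474.
|∇h| = √(-0.001579² + 0.01474²) = 0.01482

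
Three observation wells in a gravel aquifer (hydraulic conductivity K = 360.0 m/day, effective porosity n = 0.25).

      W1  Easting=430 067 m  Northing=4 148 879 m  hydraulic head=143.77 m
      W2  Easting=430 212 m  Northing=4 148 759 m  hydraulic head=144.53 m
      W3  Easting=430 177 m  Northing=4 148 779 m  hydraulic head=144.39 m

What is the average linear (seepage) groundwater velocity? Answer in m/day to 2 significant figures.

7.2 m/day

With h = a·x + b·y + c and W1 as origin, the differences give:
  145·a + (-120)·b = +0.76
  110·a + (-100)·b = +0.62
Eliminate b (×(-100) and ×(-120), subtract): -1300·a = -1.600 → a = ∂h/∂x = +0.001231
Back-substitute: b = ∂h/∂y = -0.004846.
|∇h| = √(0.001231² + -0.004846²) = 0.005
Seepage velocity v = K·i/n = 360.0 × 0.005 / 0.25 = 7.2 m/day.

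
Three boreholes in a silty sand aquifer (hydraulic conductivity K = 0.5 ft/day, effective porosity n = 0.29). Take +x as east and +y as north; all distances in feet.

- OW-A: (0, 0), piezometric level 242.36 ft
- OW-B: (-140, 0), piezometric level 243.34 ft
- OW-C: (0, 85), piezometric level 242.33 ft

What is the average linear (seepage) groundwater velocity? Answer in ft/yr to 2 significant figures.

4.4 ft/yr

∂h/∂x = (243.34 − 242.36) / (-140 − 0) = -0.007000
∂h/∂y = (242.33 − 242.36) / (85 − 0) = -0.0003529
|∇h| = √(-0.007000² + -0.0003529²) = 0.007009
Seepage velocity v = K·i/n = 0.5 × 0.007009 / 0.29 = 0.01208 ft/day = 4.412 ft/yr.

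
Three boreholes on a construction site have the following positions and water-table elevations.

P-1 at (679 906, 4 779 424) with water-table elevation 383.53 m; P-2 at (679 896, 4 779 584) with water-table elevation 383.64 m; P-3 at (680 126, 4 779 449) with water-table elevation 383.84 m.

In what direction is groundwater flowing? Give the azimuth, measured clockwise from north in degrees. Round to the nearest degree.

Differences from P-1: to P-2 (Δx, Δy, Δh) = (-10, 160, +0.11); to P-3 = (220, 25, +0.31).
Solve a·Δx + b·Δy = Δh: det = (-10)·25 − 220·160 = -35450.
∂h/∂x = [(+0.11)·25 − (+0.31)·160] / -35450 = +0.001322
∂h/∂y = [(-10)·(+0.31) − 220·(+0.11)] / -35450 = +0.0007701
Flow direction (−∇h) has components (-0.001322 E, -0.0007701 N).
Azimuth = atan2(E, N) = atan2(-0.001322, -0.0007701) = 239.8° ≈ 240°.

240°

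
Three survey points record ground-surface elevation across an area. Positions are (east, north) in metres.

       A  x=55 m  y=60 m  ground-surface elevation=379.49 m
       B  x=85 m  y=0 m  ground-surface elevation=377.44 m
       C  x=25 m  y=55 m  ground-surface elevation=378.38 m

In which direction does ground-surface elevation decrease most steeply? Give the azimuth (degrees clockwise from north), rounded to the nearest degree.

211°

Taking A as reference: B−A = (30, -60, -2.05); C−A = (-30, -5, -1.11).
Solve a·Δx + b·Δy = Δz: det = 30·(-5) − (-30)·(-60) = -1950.
∂z/∂x = [(-2.05)·(-5) − (-1.11)·(-60)] / -1950 = +0.02890
∂z/∂y = [30·(-1.11) − (-30)·(-2.05)] / -1950 = +0.04862
Steepest decrease is along −∇f: components (-0.02890 E, -0.04862 N).
Azimuth = atan2(-0.02890, -0.04862) = 210.7° ≈ 211°.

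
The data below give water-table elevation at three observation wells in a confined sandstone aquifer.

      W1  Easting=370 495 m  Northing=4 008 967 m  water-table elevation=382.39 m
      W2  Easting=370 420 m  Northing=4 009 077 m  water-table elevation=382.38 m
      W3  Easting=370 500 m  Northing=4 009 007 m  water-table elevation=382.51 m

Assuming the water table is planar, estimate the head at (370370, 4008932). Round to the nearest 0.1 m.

381.8 m

Taking W1 as reference: W2−W1 = (-75, 110, -0.01); W3−W1 = (5, 40, +0.12).
Determinant of the coordinate differences = (-75)·40 − 5·110 = -3550.
∂h/∂x = [(-0.01)·40 − (+0.12)·110] / -3550 = +0.003831
∂h/∂y = [(-75)·(+0.12) − 5·(-0.01)] / -3550 = +0.002521
h(370370, 4008932) = 382.39 + (+0.003831)·(-125) + (+0.002521)·(-35) = 382.39 -0.479 -0.088 = 381.823 m.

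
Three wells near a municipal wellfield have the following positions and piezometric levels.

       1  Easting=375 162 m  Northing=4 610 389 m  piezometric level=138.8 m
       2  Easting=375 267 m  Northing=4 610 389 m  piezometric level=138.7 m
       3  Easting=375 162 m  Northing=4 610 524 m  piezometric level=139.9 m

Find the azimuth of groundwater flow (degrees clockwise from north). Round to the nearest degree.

173°

∂h/∂x = (138.7 − 138.8) / (375267 − 375162) = -0.0009524
∂h/∂y = (139.9 − 138.8) / (4610524 − 4610389) = +0.008148
Flow direction (−∇h) has components (+0.0009524 E, -0.008148 N).
Azimuth = atan2(E, N) = atan2(+0.0009524, -0.008148) = 173.3° ≈ 173°.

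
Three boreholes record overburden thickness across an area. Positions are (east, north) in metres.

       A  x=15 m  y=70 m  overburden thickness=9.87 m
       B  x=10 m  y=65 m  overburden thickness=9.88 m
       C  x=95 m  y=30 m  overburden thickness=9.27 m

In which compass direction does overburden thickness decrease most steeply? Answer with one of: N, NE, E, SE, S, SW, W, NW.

SE

With d = a·x + b·y + c and A as origin, the differences give:
  (-5)·a + (-5)·b = +0.01
  80·a + (-40)·b = -0.60
Eliminate b (×(-40) and ×(-5), subtract): 600·a = -3.400 → a = ∂d/∂x = -0.005667
Back-substitute: b = ∂d/∂y = +0.003667.
Steepest decrease is along −∇f = (+0.005667 E, -0.003667 N) → southeast.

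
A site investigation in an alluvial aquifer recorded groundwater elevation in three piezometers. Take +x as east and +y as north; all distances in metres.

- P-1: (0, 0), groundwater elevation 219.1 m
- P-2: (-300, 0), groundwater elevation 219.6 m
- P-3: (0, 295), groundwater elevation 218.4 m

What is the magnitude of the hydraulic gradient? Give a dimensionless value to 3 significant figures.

∂h/∂x = (219.6 − 219.1) / (-300 − 0) = -0.001667
∂h/∂y = (218.4 − 219.1) / (295 − 0) = -0.002373
|∇h| = √(-0.001667² + -0.002373²) = 0.0029

0.00290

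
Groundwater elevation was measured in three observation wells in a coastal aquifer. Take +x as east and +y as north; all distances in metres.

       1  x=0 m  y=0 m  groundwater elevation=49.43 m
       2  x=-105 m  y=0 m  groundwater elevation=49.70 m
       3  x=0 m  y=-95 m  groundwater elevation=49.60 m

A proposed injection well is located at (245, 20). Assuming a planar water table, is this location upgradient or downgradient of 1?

downgradient

∂h/∂x = (49.70 − 49.43) / (-105 − 0) = -0.002571
∂h/∂y = (49.60 − 49.43) / (-95 − 0) = -0.001789
Head at (245, 20) = 49.43 + (-0.002571)·(245) + (-0.001789)·(20) = 48.76 m.
That is lower than the 49.43 m at 1, so the point is downgradient.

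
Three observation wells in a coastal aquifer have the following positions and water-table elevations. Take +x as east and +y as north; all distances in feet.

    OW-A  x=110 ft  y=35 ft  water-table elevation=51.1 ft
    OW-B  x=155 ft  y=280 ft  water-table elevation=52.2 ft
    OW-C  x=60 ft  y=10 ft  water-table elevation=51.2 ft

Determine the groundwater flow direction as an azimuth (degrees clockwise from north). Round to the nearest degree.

139°

Taking OW-A as reference: OW-B−OW-A = (45, 245, +1.1); OW-C−OW-A = (-50, -25, +0.1).
Solve a·Δx + b·Δy = Δh: det = 45·(-25) − (-50)·245 = 11125.
∂h/∂x = [(+1.1)·(-25) − (+0.1)·245] / 11125 = -0.004674
∂h/∂y = [45·(+0.1) − (-50)·(+1.1)] / 11125 = +0.005348
Flow direction (−∇h) has components (+0.004674 E, -0.005348 N).
Azimuth = atan2(E, N) = atan2(+0.004674, -0.005348) = 138.8° ≈ 139°.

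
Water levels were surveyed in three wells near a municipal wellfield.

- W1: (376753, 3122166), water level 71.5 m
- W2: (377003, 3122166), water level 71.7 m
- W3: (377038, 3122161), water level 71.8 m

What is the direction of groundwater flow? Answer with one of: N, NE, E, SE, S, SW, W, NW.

N

With h = a·x + b·y + c and W1 as origin, the differences give:
  250·a + 0·b = +0.2
  285·a + (-5)·b = +0.3
Eliminate b (×(-5) and ×0, subtract): -1250·a = -1.00 → a = ∂h/∂x = +0.0008000
Back-substitute: b = ∂h/∂y = -0.01440.
Flow = −∇h = (-0.0008000 east, +0.01440 north), which points north.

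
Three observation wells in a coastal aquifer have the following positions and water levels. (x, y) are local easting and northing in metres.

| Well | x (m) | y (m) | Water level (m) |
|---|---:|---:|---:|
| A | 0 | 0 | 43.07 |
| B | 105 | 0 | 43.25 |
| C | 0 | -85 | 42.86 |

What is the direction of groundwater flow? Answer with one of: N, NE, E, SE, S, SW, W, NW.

SW

∂h/∂x = (43.25 − 43.07) / (105 − 0) = +0.001714
∂h/∂y = (42.86 − 43.07) / (-85 − 0) = +0.002471
Flow = −∇h = (-0.001714 east, -0.002471 north), which points southwest.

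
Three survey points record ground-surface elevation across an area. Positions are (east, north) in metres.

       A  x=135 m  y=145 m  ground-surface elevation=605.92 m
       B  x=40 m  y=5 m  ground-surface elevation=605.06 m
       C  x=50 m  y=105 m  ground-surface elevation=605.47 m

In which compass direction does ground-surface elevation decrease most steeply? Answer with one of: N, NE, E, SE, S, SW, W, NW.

SW

Differences from A: to B (Δx, Δy, Δh) = (-95, -140, -0.86); to C = (-85, -40, -0.45).
Solve a·Δx + b·Δy = Δz: det = (-95)·(-40) − (-85)·(-140) = -8100.
∂z/∂x = [(-0.86)·(-40) − (-0.45)·(-140)] / -8100 = +0.003531
∂z/∂y = [(-95)·(-0.45) − (-85)·(-0.86)] / -8100 = +0.003747
Steepest decrease is along −∇f = (-0.003531 E, -0.003747 N) → southwest.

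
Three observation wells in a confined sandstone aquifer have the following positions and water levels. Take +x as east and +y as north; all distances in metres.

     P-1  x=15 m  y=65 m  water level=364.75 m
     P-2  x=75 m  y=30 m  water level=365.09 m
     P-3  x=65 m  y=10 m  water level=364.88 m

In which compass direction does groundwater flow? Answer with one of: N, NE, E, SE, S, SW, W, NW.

With h = a·x + b·y + c and P-1 as origin, the differences give:
  60·a + (-35)·b = +0.34
  50·a + (-55)·b = +0.13
Eliminate b (×(-55) and ×(-35), subtract): -1550·a = -14.150 → a = ∂h/∂x = +0.009129
Back-substitute: b = ∂h/∂y = +0.005935.
Flow = −∇h = (-0.009129 east, -0.005935 north), which points southwest.

SW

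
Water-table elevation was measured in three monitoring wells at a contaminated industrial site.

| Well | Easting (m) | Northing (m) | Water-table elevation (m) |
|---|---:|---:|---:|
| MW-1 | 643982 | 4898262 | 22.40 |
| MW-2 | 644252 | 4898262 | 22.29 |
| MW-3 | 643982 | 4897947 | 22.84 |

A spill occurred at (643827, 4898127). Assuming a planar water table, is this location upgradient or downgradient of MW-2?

∂h/∂x = (22.29 − 22.40) / (644252 − 643982) = -0.0004074
∂h/∂y = (22.84 − 22.40) / (4897947 − 4898262) = -0.001397
Head at (643827, 4898127) = 22.40 + (-0.0004074)·(-155) + (-0.001397)·(-135) = 22.65 m.
That is higher than the 22.29 m at MW-2, so the point is upgradient.

upgradient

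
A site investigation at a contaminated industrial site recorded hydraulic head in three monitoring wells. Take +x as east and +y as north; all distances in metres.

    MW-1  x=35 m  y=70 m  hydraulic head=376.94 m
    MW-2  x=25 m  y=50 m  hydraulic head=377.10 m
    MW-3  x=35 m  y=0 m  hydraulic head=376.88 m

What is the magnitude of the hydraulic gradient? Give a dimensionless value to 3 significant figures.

Taking MW-1 as reference: MW-2−MW-1 = (-10, -20, +0.16); MW-3−MW-1 = (0, -70, -0.06).
Solve a·Δx + b·Δy = Δh: det = (-10)·(-70) − 0·(-20) = 700.
∂h/∂x = [(+0.16)·(-70) − (-0.06)·(-20)] / 700 = -0.01771
∂h/∂y = [(-10)·(-0.06) − 0·(+0.16)] / 700 = +0.0008571
|∇h| = √(-0.01771² + 0.0008571²) = 0.01773

0.0177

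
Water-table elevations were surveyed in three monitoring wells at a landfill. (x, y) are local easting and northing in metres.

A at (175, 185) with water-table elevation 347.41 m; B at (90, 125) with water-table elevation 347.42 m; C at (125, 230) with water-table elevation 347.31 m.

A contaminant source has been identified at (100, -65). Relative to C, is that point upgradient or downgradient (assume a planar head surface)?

Taking A as reference: B−A = (-85, -60, +0.01); C−A = (-50, 45, -0.10).
Determinant of the coordinate differences = (-85)·45 − (-50)·(-60) = -6825.
∂h/∂x = [(+0.01)·45 − (-0.10)·(-60)] / -6825 = +0.0008132
∂h/∂y = [(-85)·(-0.10) − (-50)·(+0.01)] / -6825 = -0.001319
Head at (100, -65) = 347.41 + (+0.0008132)·(-75) + (-0.001319)·(-250) = 347.68 m.
That is higher than the 347.31 m at C, so the point is upgradient.

upgradient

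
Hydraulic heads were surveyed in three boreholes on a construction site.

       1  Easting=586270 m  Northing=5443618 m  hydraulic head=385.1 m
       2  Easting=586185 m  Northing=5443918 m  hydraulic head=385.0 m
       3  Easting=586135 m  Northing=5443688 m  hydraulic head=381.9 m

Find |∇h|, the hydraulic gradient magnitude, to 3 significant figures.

Differences from 1: to 2 (Δx, Δy, Δh) = (-85, 300, -0.1); to 3 = (-135, 70, -3.2).
Determinant of the coordinate differences = (-85)·70 − (-135)·300 = 34550.
∂h/∂x = [(-0.1)·70 − (-3.2)·300] / 34550 = +0.02758
∂h/∂y = [(-85)·(-3.2) − (-135)·(-0.1)] / 34550 = +0.007482
|∇h| = √(0.02758² + 0.007482²) = 0.02858

0.0286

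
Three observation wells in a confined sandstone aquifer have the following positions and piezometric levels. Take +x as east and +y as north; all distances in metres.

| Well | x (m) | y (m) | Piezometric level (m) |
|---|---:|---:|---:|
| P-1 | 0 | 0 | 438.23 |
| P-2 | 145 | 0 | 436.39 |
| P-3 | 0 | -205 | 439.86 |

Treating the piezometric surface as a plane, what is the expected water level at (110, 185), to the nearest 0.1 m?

435.4 m

∂h/∂x = (436.39 − 438.23) / (145 − 0) = -0.01269
∂h/∂y = (439.86 − 438.23) / (-205 − 0) = -0.007951
h(110, 185) = 438.23 + (-0.01269)·(110) + (-0.007951)·(185) = 438.23 -1.396 -1.471 = 435.363 m.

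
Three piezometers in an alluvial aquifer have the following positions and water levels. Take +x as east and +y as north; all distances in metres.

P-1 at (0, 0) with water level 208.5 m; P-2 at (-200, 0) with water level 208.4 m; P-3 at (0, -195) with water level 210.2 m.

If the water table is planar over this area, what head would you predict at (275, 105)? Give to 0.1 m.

∂h/∂x = (208.4 − 208.5) / (-200 − 0) = +0.0005000
∂h/∂y = (210.2 − 208.5) / (-195 − 0) = -0.008718
h(275, 105) = 208.5 + (+0.0005000)·(275) + (-0.008718)·(105) = 208.5 +0.137 -0.915 = 207.722 m.

207.7 m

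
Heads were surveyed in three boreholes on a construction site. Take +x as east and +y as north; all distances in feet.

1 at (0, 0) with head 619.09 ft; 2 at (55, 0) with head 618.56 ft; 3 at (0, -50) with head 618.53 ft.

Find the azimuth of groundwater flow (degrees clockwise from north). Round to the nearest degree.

139°

∂h/∂x = (618.56 − 619.09) / (55 − 0) = -0.009636
∂h/∂y = (618.53 − 619.09) / (-50 − 0) = +0.01120
Flow direction (−∇h) has components (+0.009636 E, -0.01120 N).
Azimuth = atan2(E, N) = atan2(+0.009636, -0.01120) = 139.3° ≈ 139°.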